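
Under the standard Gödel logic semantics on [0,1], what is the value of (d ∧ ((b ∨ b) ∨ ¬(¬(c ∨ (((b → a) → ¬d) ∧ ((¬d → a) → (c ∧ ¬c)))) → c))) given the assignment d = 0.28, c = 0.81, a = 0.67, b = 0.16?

0.16

(b ∨ b) = max(0.16, 0.16) = 0.16
(b → a): 0.16 ≤ 0.67, so result = 1
¬d: Gödel ¬ of 0.28 = 0 (operand ≠ 0)
((b → a) → ¬d): 1 > 0, so result = 0
¬d: Gödel ¬ of 0.28 = 0 (operand ≠ 0)
(¬d → a): 0 ≤ 0.67, so result = 1
¬c: Gödel ¬ of 0.81 = 0 (operand ≠ 0)
(c ∧ ¬c) = min(0.81, 0) = 0
((¬d → a) → (c ∧ ¬c)): 1 > 0, so result = 0
(((b → a) → ¬d) ∧ ((¬d → a) → (c ∧ ¬c))) = min(0, 0) = 0
(c ∨ (((b → a) → ¬d) ∧ ((¬d → a) → (c ∧ ¬c)))) = max(0.81, 0) = 0.81
¬(c ∨ (((b → a) → ¬d) ∧ ((¬d → a) → (c ∧ ¬c)))): Gödel ¬ of 0.81 = 0 (operand ≠ 0)
(¬(c ∨ (((b → a) → ¬d) ∧ ((¬d → a) → (c ∧ ¬c)))) → c): 0 ≤ 0.81, so result = 1
¬(¬(c ∨ (((b → a) → ¬d) ∧ ((¬d → a) → (c ∧ ¬c)))) → c): Gödel ¬ of 1 = 0 (operand ≠ 0)
((b ∨ b) ∨ ¬(¬(c ∨ (((b → a) → ¬d) ∧ ((¬d → a) → (c ∧ ¬c)))) → c)) = max(0.16, 0) = 0.16
(d ∧ ((b ∨ b) ∨ ¬(¬(c ∨ (((b → a) → ¬d) ∧ ((¬d → a) → (c ∧ ¬c)))) → c))) = min(0.28, 0.16) = 0.16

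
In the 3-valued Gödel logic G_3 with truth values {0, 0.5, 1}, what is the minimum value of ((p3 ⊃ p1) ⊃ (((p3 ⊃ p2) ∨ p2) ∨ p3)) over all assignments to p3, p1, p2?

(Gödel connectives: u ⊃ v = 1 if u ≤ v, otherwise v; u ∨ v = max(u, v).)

The minimum is attained at p3 = 0.5, p1 = 0.5, p2 = 0:
  (p3 ⊃ p1): 0.5 ≤ 0.5, so result = 1
  (p3 ⊃ p2): 0.5 > 0, so result = 0
  ((p3 ⊃ p2) ∨ p2) = max(0, 0) = 0
  (((p3 ⊃ p2) ∨ p2) ∨ p3) = max(0, 0.5) = 0.5
  ((p3 ⊃ p1) ⊃ (((p3 ⊃ p2) ∨ p2) ∨ p3)): 1 > 0.5, so result = 0.5
Checking all 27 assignments confirms none give a value below 0.50.

0.50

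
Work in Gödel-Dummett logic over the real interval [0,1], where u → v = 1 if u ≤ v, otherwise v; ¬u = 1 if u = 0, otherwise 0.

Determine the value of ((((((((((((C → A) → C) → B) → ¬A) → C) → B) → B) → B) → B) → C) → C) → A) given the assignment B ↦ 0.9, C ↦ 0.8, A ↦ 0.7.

0.70

(C → A): 0.8 > 0.7, so result = 0.7
((C → A) → C): 0.7 ≤ 0.8, so result = 1
(((C → A) → C) → B): 1 > 0.9, so result = 0.9
¬A: Gödel ¬ of 0.7 = 0 (operand ≠ 0)
((((C → A) → C) → B) → ¬A): 0.9 > 0, so result = 0
(((((C → A) → C) → B) → ¬A) → C): 0 ≤ 0.8, so result = 1
((((((C → A) → C) → B) → ¬A) → C) → B): 1 > 0.9, so result = 0.9
(((((((C → A) → C) → B) → ¬A) → C) → B) → B): 0.9 ≤ 0.9, so result = 1
((((((((C → A) → C) → B) → ¬A) → C) → B) → B) → B): 1 > 0.9, so result = 0.9
(((((((((C → A) → C) → B) → ¬A) → C) → B) → B) → B) → B): 0.9 ≤ 0.9, so result = 1
((((((((((C → A) → C) → B) → ¬A) → C) → B) → B) → B) → B) → C): 1 > 0.8, so result = 0.8
(((((((((((C → A) → C) → B) → ¬A) → C) → B) → B) → B) → B) → C) → C): 0.8 ≤ 0.8, so result = 1
((((((((((((C → A) → C) → B) → ¬A) → C) → B) → B) → B) → B) → C) → C) → A): 1 > 0.7, so result = 0.7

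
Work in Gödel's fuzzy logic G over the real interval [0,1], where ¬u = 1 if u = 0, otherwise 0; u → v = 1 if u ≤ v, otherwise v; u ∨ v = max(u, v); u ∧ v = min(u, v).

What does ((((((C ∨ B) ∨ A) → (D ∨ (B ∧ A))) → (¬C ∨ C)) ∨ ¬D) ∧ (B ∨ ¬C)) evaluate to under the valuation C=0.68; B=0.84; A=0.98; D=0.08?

(C ∨ B) = max(0.68, 0.84) = 0.84
((C ∨ B) ∨ A) = max(0.84, 0.98) = 0.98
(B ∧ A) = min(0.84, 0.98) = 0.84
(D ∨ (B ∧ A)) = max(0.08, 0.84) = 0.84
(((C ∨ B) ∨ A) → (D ∨ (B ∧ A))): 0.98 > 0.84, so result = 0.84
¬C: Gödel ¬ of 0.68 = 0 (operand ≠ 0)
(¬C ∨ C) = max(0, 0.68) = 0.68
((((C ∨ B) ∨ A) → (D ∨ (B ∧ A))) → (¬C ∨ C)): 0.84 > 0.68, so result = 0.68
¬D: Gödel ¬ of 0.08 = 0 (operand ≠ 0)
(((((C ∨ B) ∨ A) → (D ∨ (B ∧ A))) → (¬C ∨ C)) ∨ ¬D) = max(0.68, 0) = 0.68
¬C: Gödel ¬ of 0.68 = 0 (operand ≠ 0)
(B ∨ ¬C) = max(0.84, 0) = 0.84
((((((C ∨ B) ∨ A) → (D ∨ (B ∧ A))) → (¬C ∨ C)) ∨ ¬D) ∧ (B ∨ ¬C)) = min(0.68, 0.84) = 0.68

0.68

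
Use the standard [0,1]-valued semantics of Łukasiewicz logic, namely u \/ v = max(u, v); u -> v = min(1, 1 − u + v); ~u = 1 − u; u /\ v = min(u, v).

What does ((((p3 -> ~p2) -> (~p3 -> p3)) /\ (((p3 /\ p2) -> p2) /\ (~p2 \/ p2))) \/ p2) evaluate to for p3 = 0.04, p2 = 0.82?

~p2: Łukasiewicz ¬ gives 1 − 0.82 = 0.18
(p3 -> ~p2): min(1, 1 − 0.04 + 0.18) = 1
~p3: Łukasiewicz ¬ gives 1 − 0.04 = 0.96
(~p3 -> p3): min(1, 1 − 0.96 + 0.04) = 0.08
((p3 -> ~p2) -> (~p3 -> p3)): min(1, 1 − 1 + 0.08) = 0.08
(p3 /\ p2) = min(0.04, 0.82) = 0.04
((p3 /\ p2) -> p2): min(1, 1 − 0.04 + 0.82) = 1
~p2: Łukasiewicz ¬ gives 1 − 0.82 = 0.18
(~p2 \/ p2) = max(0.18, 0.82) = 0.82
(((p3 /\ p2) -> p2) /\ (~p2 \/ p2)) = min(1, 0.82) = 0.82
(((p3 -> ~p2) -> (~p3 -> p3)) /\ (((p3 /\ p2) -> p2) /\ (~p2 \/ p2))) = min(0.08, 0.82) = 0.08
((((p3 -> ~p2) -> (~p3 -> p3)) /\ (((p3 /\ p2) -> p2) /\ (~p2 \/ p2))) \/ p2) = max(0.08, 0.82) = 0.82

0.82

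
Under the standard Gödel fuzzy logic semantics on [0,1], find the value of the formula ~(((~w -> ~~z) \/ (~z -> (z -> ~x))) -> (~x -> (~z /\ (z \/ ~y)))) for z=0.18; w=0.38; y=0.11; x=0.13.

0.00

~w: Gödel ¬ of 0.38 = 0 (operand ≠ 0)
~z: Gödel ¬ of 0.18 = 0 (operand ≠ 0)
~~z: Gödel ¬ of 0 = 1 (operand is 0)
(~w -> ~~z): 0 ≤ 1, so result = 1
~z: Gödel ¬ of 0.18 = 0 (operand ≠ 0)
~x: Gödel ¬ of 0.13 = 0 (operand ≠ 0)
(z -> ~x): 0.18 > 0, so result = 0
(~z -> (z -> ~x)): 0 ≤ 0, so result = 1
((~w -> ~~z) \/ (~z -> (z -> ~x))) = max(1, 1) = 1
~x: Gödel ¬ of 0.13 = 0 (operand ≠ 0)
~z: Gödel ¬ of 0.18 = 0 (operand ≠ 0)
~y: Gödel ¬ of 0.11 = 0 (operand ≠ 0)
(z \/ ~y) = max(0.18, 0) = 0.18
(~z /\ (z \/ ~y)) = min(0, 0.18) = 0
(~x -> (~z /\ (z \/ ~y))): 0 ≤ 0, so result = 1
(((~w -> ~~z) \/ (~z -> (z -> ~x))) -> (~x -> (~z /\ (z \/ ~y)))): 1 ≤ 1, so result = 1
~(((~w -> ~~z) \/ (~z -> (z -> ~x))) -> (~x -> (~z /\ (z \/ ~y)))): Gödel ¬ of 1 = 0 (operand ≠ 0)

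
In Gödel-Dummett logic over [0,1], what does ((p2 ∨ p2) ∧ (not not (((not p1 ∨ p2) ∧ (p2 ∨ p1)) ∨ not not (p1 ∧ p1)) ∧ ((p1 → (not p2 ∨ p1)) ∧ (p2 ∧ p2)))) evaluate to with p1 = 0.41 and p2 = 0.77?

0.77

(p2 ∨ p2) = max(0.77, 0.77) = 0.77
not p1: Gödel ¬ of 0.41 = 0 (operand ≠ 0)
(not p1 ∨ p2) = max(0, 0.77) = 0.77
(p2 ∨ p1) = max(0.77, 0.41) = 0.77
((not p1 ∨ p2) ∧ (p2 ∨ p1)) = min(0.77, 0.77) = 0.77
(p1 ∧ p1) = min(0.41, 0.41) = 0.41
not (p1 ∧ p1): Gödel ¬ of 0.41 = 0 (operand ≠ 0)
not not (p1 ∧ p1): Gödel ¬ of 0 = 1 (operand is 0)
(((not p1 ∨ p2) ∧ (p2 ∨ p1)) ∨ not not (p1 ∧ p1)) = max(0.77, 1) = 1
not (((not p1 ∨ p2) ∧ (p2 ∨ p1)) ∨ not not (p1 ∧ p1)): Gödel ¬ of 1 = 0 (operand ≠ 0)
not not (((not p1 ∨ p2) ∧ (p2 ∨ p1)) ∨ not not (p1 ∧ p1)): Gödel ¬ of 0 = 1 (operand is 0)
not p2: Gödel ¬ of 0.77 = 0 (operand ≠ 0)
(not p2 ∨ p1) = max(0, 0.41) = 0.41
(p1 → (not p2 ∨ p1)): 0.41 ≤ 0.41, so result = 1
(p2 ∧ p2) = min(0.77, 0.77) = 0.77
((p1 → (not p2 ∨ p1)) ∧ (p2 ∧ p2)) = min(1, 0.77) = 0.77
(not not (((not p1 ∨ p2) ∧ (p2 ∨ p1)) ∨ not not (p1 ∧ p1)) ∧ ((p1 → (not p2 ∨ p1)) ∧ (p2 ∧ p2))) = min(1, 0.77) = 0.77
((p2 ∨ p2) ∧ (not not (((not p1 ∨ p2) ∧ (p2 ∨ p1)) ∨ not not (p1 ∧ p1)) ∧ ((p1 → (not p2 ∨ p1)) ∧ (p2 ∧ p2)))) = min(0.77, 0.77) = 0.77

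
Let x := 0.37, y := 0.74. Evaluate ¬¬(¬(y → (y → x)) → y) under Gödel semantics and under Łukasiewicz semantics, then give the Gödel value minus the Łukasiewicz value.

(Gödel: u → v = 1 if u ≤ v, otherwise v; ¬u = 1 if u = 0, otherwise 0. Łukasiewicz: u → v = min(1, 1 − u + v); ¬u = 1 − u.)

Gödel evaluation:
  (y → x): 0.74 > 0.37, so result = 0.37
  (y → (y → x)): 0.74 > 0.37, so result = 0.37
  ¬(y → (y → x)): Gödel ¬ of 0.37 = 0 (operand ≠ 0)
  (¬(y → (y → x)) → y): 0 ≤ 0.74, so result = 1
  ¬(¬(y → (y → x)) → y): Gödel ¬ of 1 = 0 (operand ≠ 0)
  ¬¬(¬(y → (y → x)) → y): Gödel ¬ of 0 = 1 (operand is 0)
  Gödel value = 1
Łukasiewicz evaluation:
  (y → x): min(1, 1 − 0.74 + 0.37) = 0.63
  (y → (y → x)): min(1, 1 − 0.74 + 0.63) = 0.89
  ¬(y → (y → x)): Łukasiewicz ¬ gives 1 − 0.89 = 0.11
  (¬(y → (y → x)) → y): min(1, 1 − 0.11 + 0.74) = 1
  ¬(¬(y → (y → x)) → y): Łukasiewicz ¬ gives 1 − 1 = 0
  ¬¬(¬(y → (y → x)) → y): Łukasiewicz ¬ gives 1 − 0 = 1
  Łukasiewicz value = 1
Difference: 1 − 1 = 0.00

0.00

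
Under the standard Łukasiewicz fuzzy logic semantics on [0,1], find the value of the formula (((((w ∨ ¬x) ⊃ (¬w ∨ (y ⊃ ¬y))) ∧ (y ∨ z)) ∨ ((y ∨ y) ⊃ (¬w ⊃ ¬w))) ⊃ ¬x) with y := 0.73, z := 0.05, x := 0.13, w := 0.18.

0.87

¬x: Łukasiewicz ¬ gives 1 − 0.13 = 0.87
(w ∨ ¬x) = max(0.18, 0.87) = 0.87
¬w: Łukasiewicz ¬ gives 1 − 0.18 = 0.82
¬y: Łukasiewicz ¬ gives 1 − 0.73 = 0.27
(y ⊃ ¬y): min(1, 1 − 0.73 + 0.27) = 0.54
(¬w ∨ (y ⊃ ¬y)) = max(0.82, 0.54) = 0.82
((w ∨ ¬x) ⊃ (¬w ∨ (y ⊃ ¬y))): min(1, 1 − 0.87 + 0.82) = 0.95
(y ∨ z) = max(0.73, 0.05) = 0.73
(((w ∨ ¬x) ⊃ (¬w ∨ (y ⊃ ¬y))) ∧ (y ∨ z)) = min(0.95, 0.73) = 0.73
(y ∨ y) = max(0.73, 0.73) = 0.73
¬w: Łukasiewicz ¬ gives 1 − 0.18 = 0.82
¬w: Łukasiewicz ¬ gives 1 − 0.18 = 0.82
(¬w ⊃ ¬w): min(1, 1 − 0.82 + 0.82) = 1
((y ∨ y) ⊃ (¬w ⊃ ¬w)): min(1, 1 − 0.73 + 1) = 1
((((w ∨ ¬x) ⊃ (¬w ∨ (y ⊃ ¬y))) ∧ (y ∨ z)) ∨ ((y ∨ y) ⊃ (¬w ⊃ ¬w))) = max(0.73, 1) = 1
¬x: Łukasiewicz ¬ gives 1 − 0.13 = 0.87
(((((w ∨ ¬x) ⊃ (¬w ∨ (y ⊃ ¬y))) ∧ (y ∨ z)) ∨ ((y ∨ y) ⊃ (¬w ⊃ ¬w))) ⊃ ¬x): min(1, 1 − 1 + 0.87) = 0.87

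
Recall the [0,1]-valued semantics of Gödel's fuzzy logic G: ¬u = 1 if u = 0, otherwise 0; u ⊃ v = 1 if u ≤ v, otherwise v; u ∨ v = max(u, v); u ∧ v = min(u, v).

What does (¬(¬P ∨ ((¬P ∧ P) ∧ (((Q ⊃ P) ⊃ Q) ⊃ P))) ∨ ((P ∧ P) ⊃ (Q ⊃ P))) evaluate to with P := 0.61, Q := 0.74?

¬P: Gödel ¬ of 0.61 = 0 (operand ≠ 0)
¬P: Gödel ¬ of 0.61 = 0 (operand ≠ 0)
(¬P ∧ P) = min(0, 0.61) = 0
(Q ⊃ P): 0.74 > 0.61, so result = 0.61
((Q ⊃ P) ⊃ Q): 0.61 ≤ 0.74, so result = 1
(((Q ⊃ P) ⊃ Q) ⊃ P): 1 > 0.61, so result = 0.61
((¬P ∧ P) ∧ (((Q ⊃ P) ⊃ Q) ⊃ P)) = min(0, 0.61) = 0
(¬P ∨ ((¬P ∧ P) ∧ (((Q ⊃ P) ⊃ Q) ⊃ P))) = max(0, 0) = 0
¬(¬P ∨ ((¬P ∧ P) ∧ (((Q ⊃ P) ⊃ Q) ⊃ P))): Gödel ¬ of 0 = 1 (operand is 0)
(P ∧ P) = min(0.61, 0.61) = 0.61
(Q ⊃ P): 0.74 > 0.61, so result = 0.61
((P ∧ P) ⊃ (Q ⊃ P)): 0.61 ≤ 0.61, so result = 1
(¬(¬P ∨ ((¬P ∧ P) ∧ (((Q ⊃ P) ⊃ Q) ⊃ P))) ∨ ((P ∧ P) ⊃ (Q ⊃ P))) = max(1, 1) = 1

1.00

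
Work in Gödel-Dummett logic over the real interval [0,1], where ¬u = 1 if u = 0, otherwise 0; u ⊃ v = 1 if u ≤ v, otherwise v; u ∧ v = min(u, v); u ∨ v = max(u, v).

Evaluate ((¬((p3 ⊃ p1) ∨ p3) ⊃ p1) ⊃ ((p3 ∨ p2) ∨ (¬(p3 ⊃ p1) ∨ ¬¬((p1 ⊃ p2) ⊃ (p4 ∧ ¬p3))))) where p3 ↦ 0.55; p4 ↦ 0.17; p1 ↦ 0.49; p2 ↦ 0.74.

0.74

(p3 ⊃ p1): 0.55 > 0.49, so result = 0.49
((p3 ⊃ p1) ∨ p3) = max(0.49, 0.55) = 0.55
¬((p3 ⊃ p1) ∨ p3): Gödel ¬ of 0.55 = 0 (operand ≠ 0)
(¬((p3 ⊃ p1) ∨ p3) ⊃ p1): 0 ≤ 0.49, so result = 1
(p3 ∨ p2) = max(0.55, 0.74) = 0.74
(p3 ⊃ p1): 0.55 > 0.49, so result = 0.49
¬(p3 ⊃ p1): Gödel ¬ of 0.49 = 0 (operand ≠ 0)
(p1 ⊃ p2): 0.49 ≤ 0.74, so result = 1
¬p3: Gödel ¬ of 0.55 = 0 (operand ≠ 0)
(p4 ∧ ¬p3) = min(0.17, 0) = 0
((p1 ⊃ p2) ⊃ (p4 ∧ ¬p3)): 1 > 0, so result = 0
¬((p1 ⊃ p2) ⊃ (p4 ∧ ¬p3)): Gödel ¬ of 0 = 1 (operand is 0)
¬¬((p1 ⊃ p2) ⊃ (p4 ∧ ¬p3)): Gödel ¬ of 1 = 0 (operand ≠ 0)
(¬(p3 ⊃ p1) ∨ ¬¬((p1 ⊃ p2) ⊃ (p4 ∧ ¬p3))) = max(0, 0) = 0
((p3 ∨ p2) ∨ (¬(p3 ⊃ p1) ∨ ¬¬((p1 ⊃ p2) ⊃ (p4 ∧ ¬p3)))) = max(0.74, 0) = 0.74
((¬((p3 ⊃ p1) ∨ p3) ⊃ p1) ⊃ ((p3 ∨ p2) ∨ (¬(p3 ⊃ p1) ∨ ¬¬((p1 ⊃ p2) ⊃ (p4 ∧ ¬p3))))): 1 > 0.74, so result = 0.74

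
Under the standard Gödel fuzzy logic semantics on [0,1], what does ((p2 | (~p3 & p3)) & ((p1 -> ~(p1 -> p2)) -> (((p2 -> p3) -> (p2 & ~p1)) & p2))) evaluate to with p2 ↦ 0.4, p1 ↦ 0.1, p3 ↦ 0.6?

~p3: Gödel ¬ of 0.6 = 0 (operand ≠ 0)
(~p3 & p3) = min(0, 0.6) = 0
(p2 | (~p3 & p3)) = max(0.4, 0) = 0.4
(p1 -> p2): 0.1 ≤ 0.4, so result = 1
~(p1 -> p2): Gödel ¬ of 1 = 0 (operand ≠ 0)
(p1 -> ~(p1 -> p2)): 0.1 > 0, so result = 0
(p2 -> p3): 0.4 ≤ 0.6, so result = 1
~p1: Gödel ¬ of 0.1 = 0 (operand ≠ 0)
(p2 & ~p1) = min(0.4, 0) = 0
((p2 -> p3) -> (p2 & ~p1)): 1 > 0, so result = 0
(((p2 -> p3) -> (p2 & ~p1)) & p2) = min(0, 0.4) = 0
((p1 -> ~(p1 -> p2)) -> (((p2 -> p3) -> (p2 & ~p1)) & p2)): 0 ≤ 0, so result = 1
((p2 | (~p3 & p3)) & ((p1 -> ~(p1 -> p2)) -> (((p2 -> p3) -> (p2 & ~p1)) & p2))) = min(0.4, 1) = 0.4

0.40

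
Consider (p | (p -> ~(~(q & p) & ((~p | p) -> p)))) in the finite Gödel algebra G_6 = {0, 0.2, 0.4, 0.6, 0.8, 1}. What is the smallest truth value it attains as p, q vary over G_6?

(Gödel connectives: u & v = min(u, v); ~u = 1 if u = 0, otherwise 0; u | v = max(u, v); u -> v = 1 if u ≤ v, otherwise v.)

0.20

The minimum is attained at p = 0.2, q = 0:
  (q & p) = min(0, 0.2) = 0
  ~(q & p): Gödel ¬ of 0 = 1 (operand is 0)
  ~p: Gödel ¬ of 0.2 = 0 (operand ≠ 0)
  (~p | p) = max(0, 0.2) = 0.2
  ((~p | p) -> p): 0.2 ≤ 0.2, so result = 1
  (~(q & p) & ((~p | p) -> p)) = min(1, 1) = 1
  ~(~(q & p) & ((~p | p) -> p)): Gödel ¬ of 1 = 0 (operand ≠ 0)
  (p -> ~(~(q & p) & ((~p | p) -> p))): 0.2 > 0, so result = 0
  (p | (p -> ~(~(q & p) & ((~p | p) -> p)))) = max(0.2, 0) = 0.2
Checking all 36 assignments confirms none give a value below 0.20.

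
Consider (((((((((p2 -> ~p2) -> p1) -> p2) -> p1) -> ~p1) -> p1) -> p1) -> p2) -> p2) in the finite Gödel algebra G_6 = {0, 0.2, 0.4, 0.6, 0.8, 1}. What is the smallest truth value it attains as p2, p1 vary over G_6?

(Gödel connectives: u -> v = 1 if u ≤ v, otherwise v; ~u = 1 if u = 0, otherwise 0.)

The minimum is attained at p2 = 0.2, p1 = 0.2:
  ~p2: Gödel ¬ of 0.2 = 0 (operand ≠ 0)
  (p2 -> ~p2): 0.2 > 0, so result = 0
  ((p2 -> ~p2) -> p1): 0 ≤ 0.2, so result = 1
  (((p2 -> ~p2) -> p1) -> p2): 1 > 0.2, so result = 0.2
  ((((p2 -> ~p2) -> p1) -> p2) -> p1): 0.2 ≤ 0.2, so result = 1
  ~p1: Gödel ¬ of 0.2 = 0 (operand ≠ 0)
  (((((p2 -> ~p2) -> p1) -> p2) -> p1) -> ~p1): 1 > 0, so result = 0
  ((((((p2 -> ~p2) -> p1) -> p2) -> p1) -> ~p1) -> p1): 0 ≤ 0.2, so result = 1
  (((((((p2 -> ~p2) -> p1) -> p2) -> p1) -> ~p1) -> p1) -> p1): 1 > 0.2, so result = 0.2
  ((((((((p2 -> ~p2) -> p1) -> p2) -> p1) -> ~p1) -> p1) -> p1) -> p2): 0.2 ≤ 0.2, so result = 1
  (((((((((p2 -> ~p2) -> p1) -> p2) -> p1) -> ~p1) -> p1) -> p1) -> p2) -> p2): 1 > 0.2, so result = 0.2
Checking all 36 assignments confirms none give a value below 0.20.

0.20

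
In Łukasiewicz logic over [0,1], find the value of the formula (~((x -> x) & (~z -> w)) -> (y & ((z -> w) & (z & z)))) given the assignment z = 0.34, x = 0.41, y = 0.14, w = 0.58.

(x -> x): min(1, 1 − 0.41 + 0.41) = 1
~z: Łukasiewicz ¬ gives 1 − 0.34 = 0.66
(~z -> w): min(1, 1 − 0.66 + 0.58) = 0.92
((x -> x) & (~z -> w)) = min(1, 0.92) = 0.92
~((x -> x) & (~z -> w)): Łukasiewicz ¬ gives 1 − 0.92 = 0.08
(z -> w): min(1, 1 − 0.34 + 0.58) = 1
(z & z) = min(0.34, 0.34) = 0.34
((z -> w) & (z & z)) = min(1, 0.34) = 0.34
(y & ((z -> w) & (z & z))) = min(0.14, 0.34) = 0.14
(~((x -> x) & (~z -> w)) -> (y & ((z -> w) & (z & z)))): min(1, 1 − 0.08 + 0.14) = 1

1.00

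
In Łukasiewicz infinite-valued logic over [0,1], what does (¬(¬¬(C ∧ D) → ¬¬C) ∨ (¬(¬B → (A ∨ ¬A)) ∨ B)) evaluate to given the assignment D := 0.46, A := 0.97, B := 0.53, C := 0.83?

0.53

(C ∧ D) = min(0.83, 0.46) = 0.46
¬(C ∧ D): Łukasiewicz ¬ gives 1 − 0.46 = 0.54
¬¬(C ∧ D): Łukasiewicz ¬ gives 1 − 0.54 = 0.46
¬C: Łukasiewicz ¬ gives 1 − 0.83 = 0.17
¬¬C: Łukasiewicz ¬ gives 1 − 0.17 = 0.83
(¬¬(C ∧ D) → ¬¬C): min(1, 1 − 0.46 + 0.83) = 1
¬(¬¬(C ∧ D) → ¬¬C): Łukasiewicz ¬ gives 1 − 1 = 0
¬B: Łukasiewicz ¬ gives 1 − 0.53 = 0.47
¬A: Łukasiewicz ¬ gives 1 − 0.97 = 0.03
(A ∨ ¬A) = max(0.97, 0.03) = 0.97
(¬B → (A ∨ ¬A)): min(1, 1 − 0.47 + 0.97) = 1
¬(¬B → (A ∨ ¬A)): Łukasiewicz ¬ gives 1 − 1 = 0
(¬(¬B → (A ∨ ¬A)) ∨ B) = max(0, 0.53) = 0.53
(¬(¬¬(C ∧ D) → ¬¬C) ∨ (¬(¬B → (A ∨ ¬A)) ∨ B)) = max(0, 0.53) = 0.53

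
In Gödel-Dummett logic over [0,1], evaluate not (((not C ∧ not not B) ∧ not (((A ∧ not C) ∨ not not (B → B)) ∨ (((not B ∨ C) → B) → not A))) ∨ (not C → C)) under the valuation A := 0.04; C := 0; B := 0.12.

1.00

not C: Gödel ¬ of 0 = 1 (operand is 0)
not B: Gödel ¬ of 0.12 = 0 (operand ≠ 0)
not not B: Gödel ¬ of 0 = 1 (operand is 0)
(not C ∧ not not B) = min(1, 1) = 1
not C: Gödel ¬ of 0 = 1 (operand is 0)
(A ∧ not C) = min(0.04, 1) = 0.04
(B → B): 0.12 ≤ 0.12, so result = 1
not (B → B): Gödel ¬ of 1 = 0 (operand ≠ 0)
not not (B → B): Gödel ¬ of 0 = 1 (operand is 0)
((A ∧ not C) ∨ not not (B → B)) = max(0.04, 1) = 1
not B: Gödel ¬ of 0.12 = 0 (operand ≠ 0)
(not B ∨ C) = max(0, 0) = 0
((not B ∨ C) → B): 0 ≤ 0.12, so result = 1
not A: Gödel ¬ of 0.04 = 0 (operand ≠ 0)
(((not B ∨ C) → B) → not A): 1 > 0, so result = 0
(((A ∧ not C) ∨ not not (B → B)) ∨ (((not B ∨ C) → B) → not A)) = max(1, 0) = 1
not (((A ∧ not C) ∨ not not (B → B)) ∨ (((not B ∨ C) → B) → not A)): Gödel ¬ of 1 = 0 (operand ≠ 0)
((not C ∧ not not B) ∧ not (((A ∧ not C) ∨ not not (B → B)) ∨ (((not B ∨ C) → B) → not A))) = min(1, 0) = 0
not C: Gödel ¬ of 0 = 1 (operand is 0)
(not C → C): 1 > 0, so result = 0
(((not C ∧ not not B) ∧ not (((A ∧ not C) ∨ not not (B → B)) ∨ (((not B ∨ C) → B) → not A))) ∨ (not C → C)) = max(0, 0) = 0
not (((not C ∧ not not B) ∧ not (((A ∧ not C) ∨ not not (B → B)) ∨ (((not B ∨ C) → B) → not A))) ∨ (not C → C)): Gödel ¬ of 0 = 1 (operand is 0)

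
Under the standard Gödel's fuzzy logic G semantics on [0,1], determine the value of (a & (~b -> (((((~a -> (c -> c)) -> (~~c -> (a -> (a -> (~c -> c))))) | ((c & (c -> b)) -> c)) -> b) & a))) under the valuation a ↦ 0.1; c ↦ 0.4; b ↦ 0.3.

~b: Gödel ¬ of 0.3 = 0 (operand ≠ 0)
~a: Gödel ¬ of 0.1 = 0 (operand ≠ 0)
(c -> c): 0.4 ≤ 0.4, so result = 1
(~a -> (c -> c)): 0 ≤ 1, so result = 1
~c: Gödel ¬ of 0.4 = 0 (operand ≠ 0)
~~c: Gödel ¬ of 0 = 1 (operand is 0)
~c: Gödel ¬ of 0.4 = 0 (operand ≠ 0)
(~c -> c): 0 ≤ 0.4, so result = 1
(a -> (~c -> c)): 0.1 ≤ 1, so result = 1
(a -> (a -> (~c -> c))): 0.1 ≤ 1, so result = 1
(~~c -> (a -> (a -> (~c -> c)))): 1 ≤ 1, so result = 1
((~a -> (c -> c)) -> (~~c -> (a -> (a -> (~c -> c))))): 1 ≤ 1, so result = 1
(c -> b): 0.4 > 0.3, so result = 0.3
(c & (c -> b)) = min(0.4, 0.3) = 0.3
((c & (c -> b)) -> c): 0.3 ≤ 0.4, so result = 1
(((~a -> (c -> c)) -> (~~c -> (a -> (a -> (~c -> c))))) | ((c & (c -> b)) -> c)) = max(1, 1) = 1
((((~a -> (c -> c)) -> (~~c -> (a -> (a -> (~c -> c))))) | ((c & (c -> b)) -> c)) -> b): 1 > 0.3, so result = 0.3
(((((~a -> (c -> c)) -> (~~c -> (a -> (a -> (~c -> c))))) | ((c & (c -> b)) -> c)) -> b) & a) = min(0.3, 0.1) = 0.1
(~b -> (((((~a -> (c -> c)) -> (~~c -> (a -> (a -> (~c -> c))))) | ((c & (c -> b)) -> c)) -> b) & a)): 0 ≤ 0.1, so result = 1
(a & (~b -> (((((~a -> (c -> c)) -> (~~c -> (a -> (a -> (~c -> c))))) | ((c & (c -> b)) -> c)) -> b) & a))) = min(0.1, 1) = 0.1

0.10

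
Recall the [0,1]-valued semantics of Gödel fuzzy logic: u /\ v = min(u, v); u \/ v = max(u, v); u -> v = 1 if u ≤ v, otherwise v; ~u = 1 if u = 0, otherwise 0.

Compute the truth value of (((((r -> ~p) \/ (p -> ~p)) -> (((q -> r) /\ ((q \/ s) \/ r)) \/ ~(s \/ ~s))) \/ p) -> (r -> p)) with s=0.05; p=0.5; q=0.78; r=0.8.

0.50

~p: Gödel ¬ of 0.5 = 0 (operand ≠ 0)
(r -> ~p): 0.8 > 0, so result = 0
~p: Gödel ¬ of 0.5 = 0 (operand ≠ 0)
(p -> ~p): 0.5 > 0, so result = 0
((r -> ~p) \/ (p -> ~p)) = max(0, 0) = 0
(q -> r): 0.78 ≤ 0.8, so result = 1
(q \/ s) = max(0.78, 0.05) = 0.78
((q \/ s) \/ r) = max(0.78, 0.8) = 0.8
((q -> r) /\ ((q \/ s) \/ r)) = min(1, 0.8) = 0.8
~s: Gödel ¬ of 0.05 = 0 (operand ≠ 0)
(s \/ ~s) = max(0.05, 0) = 0.05
~(s \/ ~s): Gödel ¬ of 0.05 = 0 (operand ≠ 0)
(((q -> r) /\ ((q \/ s) \/ r)) \/ ~(s \/ ~s)) = max(0.8, 0) = 0.8
(((r -> ~p) \/ (p -> ~p)) -> (((q -> r) /\ ((q \/ s) \/ r)) \/ ~(s \/ ~s))): 0 ≤ 0.8, so result = 1
((((r -> ~p) \/ (p -> ~p)) -> (((q -> r) /\ ((q \/ s) \/ r)) \/ ~(s \/ ~s))) \/ p) = max(1, 0.5) = 1
(r -> p): 0.8 > 0.5, so result = 0.5
(((((r -> ~p) \/ (p -> ~p)) -> (((q -> r) /\ ((q \/ s) \/ r)) \/ ~(s \/ ~s))) \/ p) -> (r -> p)): 1 > 0.5, so result = 0.5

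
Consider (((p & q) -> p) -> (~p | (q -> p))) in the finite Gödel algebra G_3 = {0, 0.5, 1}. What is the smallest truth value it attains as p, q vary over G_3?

0.50

The minimum is attained at p = 0.5, q = 1:
  (p & q) = min(0.5, 1) = 0.5
  ((p & q) -> p): 0.5 ≤ 0.5, so result = 1
  ~p: Gödel ¬ of 0.5 = 0 (operand ≠ 0)
  (q -> p): 1 > 0.5, so result = 0.5
  (~p | (q -> p)) = max(0, 0.5) = 0.5
  (((p & q) -> p) -> (~p | (q -> p))): 1 > 0.5, so result = 0.5
Checking all 9 assignments confirms none give a value below 0.50.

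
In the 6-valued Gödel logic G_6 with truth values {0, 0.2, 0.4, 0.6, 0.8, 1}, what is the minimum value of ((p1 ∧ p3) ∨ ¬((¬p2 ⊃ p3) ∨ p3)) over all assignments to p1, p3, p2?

The minimum is attained at p1 = 0, p3 = 0, p2 = 0.2:
  (p1 ∧ p3) = min(0, 0) = 0
  ¬p2: Gödel ¬ of 0.2 = 0 (operand ≠ 0)
  (¬p2 ⊃ p3): 0 ≤ 0, so result = 1
  ((¬p2 ⊃ p3) ∨ p3) = max(1, 0) = 1
  ¬((¬p2 ⊃ p3) ∨ p3): Gödel ¬ of 1 = 0 (operand ≠ 0)
  ((p1 ∧ p3) ∨ ¬((¬p2 ⊃ p3) ∨ p3)) = max(0, 0) = 0
Checking all 216 assignments confirms none give a value below 0.00.

0.00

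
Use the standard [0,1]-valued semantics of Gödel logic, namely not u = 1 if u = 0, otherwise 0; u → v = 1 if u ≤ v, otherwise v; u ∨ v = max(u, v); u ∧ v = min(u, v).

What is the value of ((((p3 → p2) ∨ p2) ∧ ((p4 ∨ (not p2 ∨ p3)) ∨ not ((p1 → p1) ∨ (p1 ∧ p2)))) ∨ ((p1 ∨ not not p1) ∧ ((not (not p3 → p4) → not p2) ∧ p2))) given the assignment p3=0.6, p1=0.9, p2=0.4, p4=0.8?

(p3 → p2): 0.6 > 0.4, so result = 0.4
((p3 → p2) ∨ p2) = max(0.4, 0.4) = 0.4
not p2: Gödel ¬ of 0.4 = 0 (operand ≠ 0)
(not p2 ∨ p3) = max(0, 0.6) = 0.6
(p4 ∨ (not p2 ∨ p3)) = max(0.8, 0.6) = 0.8
(p1 → p1): 0.9 ≤ 0.9, so result = 1
(p1 ∧ p2) = min(0.9, 0.4) = 0.4
((p1 → p1) ∨ (p1 ∧ p2)) = max(1, 0.4) = 1
not ((p1 → p1) ∨ (p1 ∧ p2)): Gödel ¬ of 1 = 0 (operand ≠ 0)
((p4 ∨ (not p2 ∨ p3)) ∨ not ((p1 → p1) ∨ (p1 ∧ p2))) = max(0.8, 0) = 0.8
(((p3 → p2) ∨ p2) ∧ ((p4 ∨ (not p2 ∨ p3)) ∨ not ((p1 → p1) ∨ (p1 ∧ p2)))) = min(0.4, 0.8) = 0.4
not p1: Gödel ¬ of 0.9 = 0 (operand ≠ 0)
not not p1: Gödel ¬ of 0 = 1 (operand is 0)
(p1 ∨ not not p1) = max(0.9, 1) = 1
not p3: Gödel ¬ of 0.6 = 0 (operand ≠ 0)
(not p3 → p4): 0 ≤ 0.8, so result = 1
not (not p3 → p4): Gödel ¬ of 1 = 0 (operand ≠ 0)
not p2: Gödel ¬ of 0.4 = 0 (operand ≠ 0)
(not (not p3 → p4) → not p2): 0 ≤ 0, so result = 1
((not (not p3 → p4) → not p2) ∧ p2) = min(1, 0.4) = 0.4
((p1 ∨ not not p1) ∧ ((not (not p3 → p4) → not p2) ∧ p2)) = min(1, 0.4) = 0.4
((((p3 → p2) ∨ p2) ∧ ((p4 ∨ (not p2 ∨ p3)) ∨ not ((p1 → p1) ∨ (p1 ∧ p2)))) ∨ ((p1 ∨ not not p1) ∧ ((not (not p3 → p4) → not p2) ∧ p2))) = max(0.4, 0.4) = 0.4

0.40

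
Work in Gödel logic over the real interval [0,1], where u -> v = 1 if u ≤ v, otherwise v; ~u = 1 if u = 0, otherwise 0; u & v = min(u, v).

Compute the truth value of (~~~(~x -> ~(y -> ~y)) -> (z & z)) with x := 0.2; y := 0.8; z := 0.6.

1.00

~x: Gödel ¬ of 0.2 = 0 (operand ≠ 0)
~y: Gödel ¬ of 0.8 = 0 (operand ≠ 0)
(y -> ~y): 0.8 > 0, so result = 0
~(y -> ~y): Gödel ¬ of 0 = 1 (operand is 0)
(~x -> ~(y -> ~y)): 0 ≤ 1, so result = 1
~(~x -> ~(y -> ~y)): Gödel ¬ of 1 = 0 (operand ≠ 0)
~~(~x -> ~(y -> ~y)): Gödel ¬ of 0 = 1 (operand is 0)
~~~(~x -> ~(y -> ~y)): Gödel ¬ of 1 = 0 (operand ≠ 0)
(z & z) = min(0.6, 0.6) = 0.6
(~~~(~x -> ~(y -> ~y)) -> (z & z)): 0 ≤ 0.6, so result = 1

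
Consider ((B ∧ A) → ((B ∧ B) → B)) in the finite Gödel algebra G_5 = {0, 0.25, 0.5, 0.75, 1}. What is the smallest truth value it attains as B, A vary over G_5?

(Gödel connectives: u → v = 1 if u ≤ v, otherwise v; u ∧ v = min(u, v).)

Every assignment gives 1. For instance at B = 0, A = 0:
  (B ∧ A) = min(0, 0) = 0
  (B ∧ B) = min(0, 0) = 0
  ((B ∧ B) → B): 0 ≤ 0, so result = 1
  ((B ∧ A) → ((B ∧ B) → B)): 0 ≤ 1, so result = 1
All 25 assignments give value 1 — the formula is a G_5-tautology.

1.00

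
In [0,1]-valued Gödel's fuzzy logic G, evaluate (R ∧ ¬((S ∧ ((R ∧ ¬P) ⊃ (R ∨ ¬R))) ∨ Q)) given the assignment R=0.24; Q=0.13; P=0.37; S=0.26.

0.00

¬P: Gödel ¬ of 0.37 = 0 (operand ≠ 0)
(R ∧ ¬P) = min(0.24, 0) = 0
¬R: Gödel ¬ of 0.24 = 0 (operand ≠ 0)
(R ∨ ¬R) = max(0.24, 0) = 0.24
((R ∧ ¬P) ⊃ (R ∨ ¬R)): 0 ≤ 0.24, so result = 1
(S ∧ ((R ∧ ¬P) ⊃ (R ∨ ¬R))) = min(0.26, 1) = 0.26
((S ∧ ((R ∧ ¬P) ⊃ (R ∨ ¬R))) ∨ Q) = max(0.26, 0.13) = 0.26
¬((S ∧ ((R ∧ ¬P) ⊃ (R ∨ ¬R))) ∨ Q): Gödel ¬ of 0.26 = 0 (operand ≠ 0)
(R ∧ ¬((S ∧ ((R ∧ ¬P) ⊃ (R ∨ ¬R))) ∨ Q)) = min(0.24, 0) = 0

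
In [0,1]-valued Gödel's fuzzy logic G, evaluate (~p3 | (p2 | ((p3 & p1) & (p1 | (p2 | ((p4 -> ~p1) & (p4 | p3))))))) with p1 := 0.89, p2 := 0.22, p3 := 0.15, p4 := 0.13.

~p3: Gödel ¬ of 0.15 = 0 (operand ≠ 0)
(p3 & p1) = min(0.15, 0.89) = 0.15
~p1: Gödel ¬ of 0.89 = 0 (operand ≠ 0)
(p4 -> ~p1): 0.13 > 0, so result = 0
(p4 | p3) = max(0.13, 0.15) = 0.15
((p4 -> ~p1) & (p4 | p3)) = min(0, 0.15) = 0
(p2 | ((p4 -> ~p1) & (p4 | p3))) = max(0.22, 0) = 0.22
(p1 | (p2 | ((p4 -> ~p1) & (p4 | p3)))) = max(0.89, 0.22) = 0.89
((p3 & p1) & (p1 | (p2 | ((p4 -> ~p1) & (p4 | p3))))) = min(0.15, 0.89) = 0.15
(p2 | ((p3 & p1) & (p1 | (p2 | ((p4 -> ~p1) & (p4 | p3)))))) = max(0.22, 0.15) = 0.22
(~p3 | (p2 | ((p3 & p1) & (p1 | (p2 | ((p4 -> ~p1) & (p4 | p3))))))) = max(0, 0.22) = 0.22

0.22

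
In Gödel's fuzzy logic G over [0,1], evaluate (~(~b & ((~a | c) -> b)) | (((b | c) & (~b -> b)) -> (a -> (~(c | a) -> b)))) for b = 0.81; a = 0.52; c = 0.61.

~b: Gödel ¬ of 0.81 = 0 (operand ≠ 0)
~a: Gödel ¬ of 0.52 = 0 (operand ≠ 0)
(~a | c) = max(0, 0.61) = 0.61
((~a | c) -> b): 0.61 ≤ 0.81, so result = 1
(~b & ((~a | c) -> b)) = min(0, 1) = 0
~(~b & ((~a | c) -> b)): Gödel ¬ of 0 = 1 (operand is 0)
(b | c) = max(0.81, 0.61) = 0.81
~b: Gödel ¬ of 0.81 = 0 (operand ≠ 0)
(~b -> b): 0 ≤ 0.81, so result = 1
((b | c) & (~b -> b)) = min(0.81, 1) = 0.81
(c | a) = max(0.61, 0.52) = 0.61
~(c | a): Gödel ¬ of 0.61 = 0 (operand ≠ 0)
(~(c | a) -> b): 0 ≤ 0.81, so result = 1
(a -> (~(c | a) -> b)): 0.52 ≤ 1, so result = 1
(((b | c) & (~b -> b)) -> (a -> (~(c | a) -> b))): 0.81 ≤ 1, so result = 1
(~(~b & ((~a | c) -> b)) | (((b | c) & (~b -> b)) -> (a -> (~(c | a) -> b)))) = max(1, 1) = 1

1.00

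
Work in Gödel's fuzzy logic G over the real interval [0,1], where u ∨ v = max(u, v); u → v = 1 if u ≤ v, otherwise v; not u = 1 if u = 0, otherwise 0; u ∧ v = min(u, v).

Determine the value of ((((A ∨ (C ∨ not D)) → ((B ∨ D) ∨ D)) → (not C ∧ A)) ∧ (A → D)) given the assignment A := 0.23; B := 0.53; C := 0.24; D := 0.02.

not D: Gödel ¬ of 0.02 = 0 (operand ≠ 0)
(C ∨ not D) = max(0.24, 0) = 0.24
(A ∨ (C ∨ not D)) = max(0.23, 0.24) = 0.24
(B ∨ D) = max(0.53, 0.02) = 0.53
((B ∨ D) ∨ D) = max(0.53, 0.02) = 0.53
((A ∨ (C ∨ not D)) → ((B ∨ D) ∨ D)): 0.24 ≤ 0.53, so result = 1
not C: Gödel ¬ of 0.24 = 0 (operand ≠ 0)
(not C ∧ A) = min(0, 0.23) = 0
(((A ∨ (C ∨ not D)) → ((B ∨ D) ∨ D)) → (not C ∧ A)): 1 > 0, so result = 0
(A → D): 0.23 > 0.02, so result = 0.02
((((A ∨ (C ∨ not D)) → ((B ∨ D) ∨ D)) → (not C ∧ A)) ∧ (A → D)) = min(0, 0.02) = 0

0.00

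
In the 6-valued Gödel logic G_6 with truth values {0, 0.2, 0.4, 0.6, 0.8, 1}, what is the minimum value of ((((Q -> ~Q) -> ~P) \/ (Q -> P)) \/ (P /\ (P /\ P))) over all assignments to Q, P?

1.00

Every assignment gives 1. For instance at Q = 0, P = 0:
  ~Q: Gödel ¬ of 0 = 1 (operand is 0)
  (Q -> ~Q): 0 ≤ 1, so result = 1
  ~P: Gödel ¬ of 0 = 1 (operand is 0)
  ((Q -> ~Q) -> ~P): 1 ≤ 1, so result = 1
  (Q -> P): 0 ≤ 0, so result = 1
  (((Q -> ~Q) -> ~P) \/ (Q -> P)) = max(1, 1) = 1
  (P /\ P) = min(0, 0) = 0
  (P /\ (P /\ P)) = min(0, 0) = 0
  ((((Q -> ~Q) -> ~P) \/ (Q -> P)) \/ (P /\ (P /\ P))) = max(1, 0) = 1
All 36 assignments give value 1 — the formula is a G_6-tautology.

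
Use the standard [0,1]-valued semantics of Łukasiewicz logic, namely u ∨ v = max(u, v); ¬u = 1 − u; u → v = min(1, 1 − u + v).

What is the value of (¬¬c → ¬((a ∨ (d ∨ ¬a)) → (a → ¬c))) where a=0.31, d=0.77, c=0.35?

¬c: Łukasiewicz ¬ gives 1 − 0.35 = 0.65
¬¬c: Łukasiewicz ¬ gives 1 − 0.65 = 0.35
¬a: Łukasiewicz ¬ gives 1 − 0.31 = 0.69
(d ∨ ¬a) = max(0.77, 0.69) = 0.77
(a ∨ (d ∨ ¬a)) = max(0.31, 0.77) = 0.77
¬c: Łukasiewicz ¬ gives 1 − 0.35 = 0.65
(a → ¬c): min(1, 1 − 0.31 + 0.65) = 1
((a ∨ (d ∨ ¬a)) → (a → ¬c)): min(1, 1 − 0.77 + 1) = 1
¬((a ∨ (d ∨ ¬a)) → (a → ¬c)): Łukasiewicz ¬ gives 1 − 1 = 0
(¬¬c → ¬((a ∨ (d ∨ ¬a)) → (a → ¬c))): min(1, 1 − 0.35 + 0) = 0.65

0.65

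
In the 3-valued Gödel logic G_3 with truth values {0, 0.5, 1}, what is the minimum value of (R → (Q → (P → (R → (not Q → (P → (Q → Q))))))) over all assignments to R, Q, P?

Every assignment gives 1. For instance at R = 0, Q = 0, P = 0:
  not Q: Gödel ¬ of 0 = 1 (operand is 0)
  (Q → Q): 0 ≤ 0, so result = 1
  (P → (Q → Q)): 0 ≤ 1, so result = 1
  (not Q → (P → (Q → Q))): 1 ≤ 1, so result = 1
  (R → (not Q → (P → (Q → Q)))): 0 ≤ 1, so result = 1
  (P → (R → (not Q → (P → (Q → Q))))): 0 ≤ 1, so result = 1
  (Q → (P → (R → (not Q → (P → (Q → Q)))))): 0 ≤ 1, so result = 1
  (R → (Q → (P → (R → (not Q → (P → (Q → Q))))))): 0 ≤ 1, so result = 1
All 27 assignments give value 1 — the formula is a G_3-tautology.

1.00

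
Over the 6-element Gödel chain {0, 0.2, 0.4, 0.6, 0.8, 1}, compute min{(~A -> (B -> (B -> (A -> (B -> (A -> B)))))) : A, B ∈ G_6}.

Every assignment gives 1. For instance at A = 0, B = 0:
  ~A: Gödel ¬ of 0 = 1 (operand is 0)
  (A -> B): 0 ≤ 0, so result = 1
  (B -> (A -> B)): 0 ≤ 1, so result = 1
  (A -> (B -> (A -> B))): 0 ≤ 1, so result = 1
  (B -> (A -> (B -> (A -> B)))): 0 ≤ 1, so result = 1
  (B -> (B -> (A -> (B -> (A -> B))))): 0 ≤ 1, so result = 1
  (~A -> (B -> (B -> (A -> (B -> (A -> B)))))): 1 ≤ 1, so result = 1
All 36 assignments give value 1 — the formula is a G_6-tautology.

1.00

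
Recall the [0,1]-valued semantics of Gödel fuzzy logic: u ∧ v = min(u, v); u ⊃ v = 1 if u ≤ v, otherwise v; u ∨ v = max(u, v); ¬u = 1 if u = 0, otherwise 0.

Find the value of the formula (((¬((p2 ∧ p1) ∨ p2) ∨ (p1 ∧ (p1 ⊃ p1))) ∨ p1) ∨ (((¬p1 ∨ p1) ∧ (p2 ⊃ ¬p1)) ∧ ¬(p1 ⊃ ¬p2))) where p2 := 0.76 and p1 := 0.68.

(p2 ∧ p1) = min(0.76, 0.68) = 0.68
((p2 ∧ p1) ∨ p2) = max(0.68, 0.76) = 0.76
¬((p2 ∧ p1) ∨ p2): Gödel ¬ of 0.76 = 0 (operand ≠ 0)
(p1 ⊃ p1): 0.68 ≤ 0.68, so result = 1
(p1 ∧ (p1 ⊃ p1)) = min(0.68, 1) = 0.68
(¬((p2 ∧ p1) ∨ p2) ∨ (p1 ∧ (p1 ⊃ p1))) = max(0, 0.68) = 0.68
((¬((p2 ∧ p1) ∨ p2) ∨ (p1 ∧ (p1 ⊃ p1))) ∨ p1) = max(0.68, 0.68) = 0.68
¬p1: Gödel ¬ of 0.68 = 0 (operand ≠ 0)
(¬p1 ∨ p1) = max(0, 0.68) = 0.68
¬p1: Gödel ¬ of 0.68 = 0 (operand ≠ 0)
(p2 ⊃ ¬p1): 0.76 > 0, so result = 0
((¬p1 ∨ p1) ∧ (p2 ⊃ ¬p1)) = min(0.68, 0) = 0
¬p2: Gödel ¬ of 0.76 = 0 (operand ≠ 0)
(p1 ⊃ ¬p2): 0.68 > 0, so result = 0
¬(p1 ⊃ ¬p2): Gödel ¬ of 0 = 1 (operand is 0)
(((¬p1 ∨ p1) ∧ (p2 ⊃ ¬p1)) ∧ ¬(p1 ⊃ ¬p2)) = min(0, 1) = 0
(((¬((p2 ∧ p1) ∨ p2) ∨ (p1 ∧ (p1 ⊃ p1))) ∨ p1) ∨ (((¬p1 ∨ p1) ∧ (p2 ⊃ ¬p1)) ∧ ¬(p1 ⊃ ¬p2))) = max(0.68, 0) = 0.68

0.68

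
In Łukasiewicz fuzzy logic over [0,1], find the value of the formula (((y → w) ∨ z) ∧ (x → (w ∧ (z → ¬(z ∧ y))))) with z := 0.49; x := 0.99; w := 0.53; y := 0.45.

(y → w): min(1, 1 − 0.45 + 0.53) = 1
((y → w) ∨ z) = max(1, 0.49) = 1
(z ∧ y) = min(0.49, 0.45) = 0.45
¬(z ∧ y): Łukasiewicz ¬ gives 1 − 0.45 = 0.55
(z → ¬(z ∧ y)): min(1, 1 − 0.49 + 0.55) = 1
(w ∧ (z → ¬(z ∧ y))) = min(0.53, 1) = 0.53
(x → (w ∧ (z → ¬(z ∧ y)))): min(1, 1 − 0.99 + 0.53) = 0.54
(((y → w) ∨ z) ∧ (x → (w ∧ (z → ¬(z ∧ y))))) = min(1, 0.54) = 0.54

0.54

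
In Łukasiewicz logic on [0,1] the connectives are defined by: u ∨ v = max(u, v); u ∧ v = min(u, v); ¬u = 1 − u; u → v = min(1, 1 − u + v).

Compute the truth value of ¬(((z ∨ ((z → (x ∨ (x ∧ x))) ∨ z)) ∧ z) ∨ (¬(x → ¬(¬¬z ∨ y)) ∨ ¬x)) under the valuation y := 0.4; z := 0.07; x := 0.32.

(x ∧ x) = min(0.32, 0.32) = 0.32
(x ∨ (x ∧ x)) = max(0.32, 0.32) = 0.32
(z → (x ∨ (x ∧ x))): min(1, 1 − 0.07 + 0.32) = 1
((z → (x ∨ (x ∧ x))) ∨ z) = max(1, 0.07) = 1
(z ∨ ((z → (x ∨ (x ∧ x))) ∨ z)) = max(0.07, 1) = 1
((z ∨ ((z → (x ∨ (x ∧ x))) ∨ z)) ∧ z) = min(1, 0.07) = 0.07
¬z: Łukasiewicz ¬ gives 1 − 0.07 = 0.93
¬¬z: Łukasiewicz ¬ gives 1 − 0.93 = 0.07
(¬¬z ∨ y) = max(0.07, 0.4) = 0.4
¬(¬¬z ∨ y): Łukasiewicz ¬ gives 1 − 0.4 = 0.6
(x → ¬(¬¬z ∨ y)): min(1, 1 − 0.32 + 0.6) = 1
¬(x → ¬(¬¬z ∨ y)): Łukasiewicz ¬ gives 1 − 1 = 0
¬x: Łukasiewicz ¬ gives 1 − 0.32 = 0.68
(¬(x → ¬(¬¬z ∨ y)) ∨ ¬x) = max(0, 0.68) = 0.68
(((z ∨ ((z → (x ∨ (x ∧ x))) ∨ z)) ∧ z) ∨ (¬(x → ¬(¬¬z ∨ y)) ∨ ¬x)) = max(0.07, 0.68) = 0.68
¬(((z ∨ ((z → (x ∨ (x ∧ x))) ∨ z)) ∧ z) ∨ (¬(x → ¬(¬¬z ∨ y)) ∨ ¬x)): Łukasiewicz ¬ gives 1 − 0.68 = 0.32

0.32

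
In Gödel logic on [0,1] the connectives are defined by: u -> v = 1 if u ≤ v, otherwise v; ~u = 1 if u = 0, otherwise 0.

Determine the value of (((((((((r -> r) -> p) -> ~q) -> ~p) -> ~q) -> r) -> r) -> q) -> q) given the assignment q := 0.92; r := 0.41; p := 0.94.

(r -> r): 0.41 ≤ 0.41, so result = 1
((r -> r) -> p): 1 > 0.94, so result = 0.94
~q: Gödel ¬ of 0.92 = 0 (operand ≠ 0)
(((r -> r) -> p) -> ~q): 0.94 > 0, so result = 0
~p: Gödel ¬ of 0.94 = 0 (operand ≠ 0)
((((r -> r) -> p) -> ~q) -> ~p): 0 ≤ 0, so result = 1
~q: Gödel ¬ of 0.92 = 0 (operand ≠ 0)
(((((r -> r) -> p) -> ~q) -> ~p) -> ~q): 1 > 0, so result = 0
((((((r -> r) -> p) -> ~q) -> ~p) -> ~q) -> r): 0 ≤ 0.41, so result = 1
(((((((r -> r) -> p) -> ~q) -> ~p) -> ~q) -> r) -> r): 1 > 0.41, so result = 0.41
((((((((r -> r) -> p) -> ~q) -> ~p) -> ~q) -> r) -> r) -> q): 0.41 ≤ 0.92, so result = 1
(((((((((r -> r) -> p) -> ~q) -> ~p) -> ~q) -> r) -> r) -> q) -> q): 1 > 0.92, so result = 0.92

0.92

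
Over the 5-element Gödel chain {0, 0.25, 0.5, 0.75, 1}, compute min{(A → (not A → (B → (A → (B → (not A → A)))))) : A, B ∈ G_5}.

1.00

Every assignment gives 1. For instance at A = 0, B = 0:
  not A: Gödel ¬ of 0 = 1 (operand is 0)
  not A: Gödel ¬ of 0 = 1 (operand is 0)
  (not A → A): 1 > 0, so result = 0
  (B → (not A → A)): 0 ≤ 0, so result = 1
  (A → (B → (not A → A))): 0 ≤ 1, so result = 1
  (B → (A → (B → (not A → A)))): 0 ≤ 1, so result = 1
  (not A → (B → (A → (B → (not A → A))))): 1 ≤ 1, so result = 1
  (A → (not A → (B → (A → (B → (not A → A)))))): 0 ≤ 1, so result = 1
All 25 assignments give value 1 — the formula is a G_5-tautology.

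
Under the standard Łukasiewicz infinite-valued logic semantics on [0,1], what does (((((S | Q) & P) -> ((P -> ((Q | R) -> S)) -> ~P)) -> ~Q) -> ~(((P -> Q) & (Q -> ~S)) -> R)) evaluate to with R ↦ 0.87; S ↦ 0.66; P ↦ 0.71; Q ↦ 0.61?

(S | Q) = max(0.66, 0.61) = 0.66
((S | Q) & P) = min(0.66, 0.71) = 0.66
(Q | R) = max(0.61, 0.87) = 0.87
((Q | R) -> S): min(1, 1 − 0.87 + 0.66) = 0.79
(P -> ((Q | R) -> S)): min(1, 1 − 0.71 + 0.79) = 1
~P: Łukasiewicz ¬ gives 1 − 0.71 = 0.29
((P -> ((Q | R) -> S)) -> ~P): min(1, 1 − 1 + 0.29) = 0.29
(((S | Q) & P) -> ((P -> ((Q | R) -> S)) -> ~P)): min(1, 1 − 0.66 + 0.29) = 0.63
~Q: Łukasiewicz ¬ gives 1 − 0.61 = 0.39
((((S | Q) & P) -> ((P -> ((Q | R) -> S)) -> ~P)) -> ~Q): min(1, 1 − 0.63 + 0.39) = 0.76
(P -> Q): min(1, 1 − 0.71 + 0.61) = 0.9
~S: Łukasiewicz ¬ gives 1 − 0.66 = 0.34
(Q -> ~S): min(1, 1 − 0.61 + 0.34) = 0.73
((P -> Q) & (Q -> ~S)) = min(0.9, 0.73) = 0.73
(((P -> Q) & (Q -> ~S)) -> R): min(1, 1 − 0.73 + 0.87) = 1
~(((P -> Q) & (Q -> ~S)) -> R): Łukasiewicz ¬ gives 1 − 1 = 0
(((((S | Q) & P) -> ((P -> ((Q | R) -> S)) -> ~P)) -> ~Q) -> ~(((P -> Q) & (Q -> ~S)) -> R)): min(1, 1 − 0.76 + 0) = 0.24

0.24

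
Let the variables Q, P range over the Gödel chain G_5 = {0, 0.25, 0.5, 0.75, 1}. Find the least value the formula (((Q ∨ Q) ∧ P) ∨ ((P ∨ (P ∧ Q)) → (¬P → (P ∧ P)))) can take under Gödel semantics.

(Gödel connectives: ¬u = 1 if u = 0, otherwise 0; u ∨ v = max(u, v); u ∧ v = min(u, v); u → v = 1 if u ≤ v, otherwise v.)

1.00

Every assignment gives 1. For instance at Q = 0, P = 0:
  (Q ∨ Q) = max(0, 0) = 0
  ((Q ∨ Q) ∧ P) = min(0, 0) = 0
  (P ∧ Q) = min(0, 0) = 0
  (P ∨ (P ∧ Q)) = max(0, 0) = 0
  ¬P: Gödel ¬ of 0 = 1 (operand is 0)
  (P ∧ P) = min(0, 0) = 0
  (¬P → (P ∧ P)): 1 > 0, so result = 0
  ((P ∨ (P ∧ Q)) → (¬P → (P ∧ P))): 0 ≤ 0, so result = 1
  (((Q ∨ Q) ∧ P) ∨ ((P ∨ (P ∧ Q)) → (¬P → (P ∧ P)))) = max(0, 1) = 1
All 25 assignments give value 1 — the formula is a G_5-tautology.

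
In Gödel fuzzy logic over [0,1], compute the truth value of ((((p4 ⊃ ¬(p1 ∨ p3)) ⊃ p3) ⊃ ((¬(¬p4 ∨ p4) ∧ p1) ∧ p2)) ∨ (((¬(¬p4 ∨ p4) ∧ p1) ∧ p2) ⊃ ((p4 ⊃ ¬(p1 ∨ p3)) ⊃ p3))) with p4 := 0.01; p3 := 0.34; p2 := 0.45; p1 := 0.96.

(p1 ∨ p3) = max(0.96, 0.34) = 0.96
¬(p1 ∨ p3): Gödel ¬ of 0.96 = 0 (operand ≠ 0)
(p4 ⊃ ¬(p1 ∨ p3)): 0.01 > 0, so result = 0
((p4 ⊃ ¬(p1 ∨ p3)) ⊃ p3): 0 ≤ 0.34, so result = 1
¬p4: Gödel ¬ of 0.01 = 0 (operand ≠ 0)
(¬p4 ∨ p4) = max(0, 0.01) = 0.01
¬(¬p4 ∨ p4): Gödel ¬ of 0.01 = 0 (operand ≠ 0)
(¬(¬p4 ∨ p4) ∧ p1) = min(0, 0.96) = 0
((¬(¬p4 ∨ p4) ∧ p1) ∧ p2) = min(0, 0.45) = 0
(((p4 ⊃ ¬(p1 ∨ p3)) ⊃ p3) ⊃ ((¬(¬p4 ∨ p4) ∧ p1) ∧ p2)): 1 > 0, so result = 0
¬p4: Gödel ¬ of 0.01 = 0 (operand ≠ 0)
(¬p4 ∨ p4) = max(0, 0.01) = 0.01
¬(¬p4 ∨ p4): Gödel ¬ of 0.01 = 0 (operand ≠ 0)
(¬(¬p4 ∨ p4) ∧ p1) = min(0, 0.96) = 0
((¬(¬p4 ∨ p4) ∧ p1) ∧ p2) = min(0, 0.45) = 0
(p1 ∨ p3) = max(0.96, 0.34) = 0.96
¬(p1 ∨ p3): Gödel ¬ of 0.96 = 0 (operand ≠ 0)
(p4 ⊃ ¬(p1 ∨ p3)): 0.01 > 0, so result = 0
((p4 ⊃ ¬(p1 ∨ p3)) ⊃ p3): 0 ≤ 0.34, so result = 1
(((¬(¬p4 ∨ p4) ∧ p1) ∧ p2) ⊃ ((p4 ⊃ ¬(p1 ∨ p3)) ⊃ p3)): 0 ≤ 1, so result = 1
((((p4 ⊃ ¬(p1 ∨ p3)) ⊃ p3) ⊃ ((¬(¬p4 ∨ p4) ∧ p1) ∧ p2)) ∨ (((¬(¬p4 ∨ p4) ∧ p1) ∧ p2) ⊃ ((p4 ⊃ ¬(p1 ∨ p3)) ⊃ p3))) = max(0, 1) = 1

1.00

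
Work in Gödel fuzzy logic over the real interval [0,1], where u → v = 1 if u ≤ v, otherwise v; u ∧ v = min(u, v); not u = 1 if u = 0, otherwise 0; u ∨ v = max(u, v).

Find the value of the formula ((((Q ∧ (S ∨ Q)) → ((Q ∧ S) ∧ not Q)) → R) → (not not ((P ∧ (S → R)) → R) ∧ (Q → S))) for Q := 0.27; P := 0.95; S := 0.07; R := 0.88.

(S ∨ Q) = max(0.07, 0.27) = 0.27
(Q ∧ (S ∨ Q)) = min(0.27, 0.27) = 0.27
(Q ∧ S) = min(0.27, 0.07) = 0.07
not Q: Gödel ¬ of 0.27 = 0 (operand ≠ 0)
((Q ∧ S) ∧ not Q) = min(0.07, 0) = 0
((Q ∧ (S ∨ Q)) → ((Q ∧ S) ∧ not Q)): 0.27 > 0, so result = 0
(((Q ∧ (S ∨ Q)) → ((Q ∧ S) ∧ not Q)) → R): 0 ≤ 0.88, so result = 1
(S → R): 0.07 ≤ 0.88, so result = 1
(P ∧ (S → R)) = min(0.95, 1) = 0.95
((P ∧ (S → R)) → R): 0.95 > 0.88, so result = 0.88
not ((P ∧ (S → R)) → R): Gödel ¬ of 0.88 = 0 (operand ≠ 0)
not not ((P ∧ (S → R)) → R): Gödel ¬ of 0 = 1 (operand is 0)
(Q → S): 0.27 > 0.07, so result = 0.07
(not not ((P ∧ (S → R)) → R) ∧ (Q → S)) = min(1, 0.07) = 0.07
((((Q ∧ (S ∨ Q)) → ((Q ∧ S) ∧ not Q)) → R) → (not not ((P ∧ (S → R)) → R) ∧ (Q → S))): 1 > 0.07, so result = 0.07

0.07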